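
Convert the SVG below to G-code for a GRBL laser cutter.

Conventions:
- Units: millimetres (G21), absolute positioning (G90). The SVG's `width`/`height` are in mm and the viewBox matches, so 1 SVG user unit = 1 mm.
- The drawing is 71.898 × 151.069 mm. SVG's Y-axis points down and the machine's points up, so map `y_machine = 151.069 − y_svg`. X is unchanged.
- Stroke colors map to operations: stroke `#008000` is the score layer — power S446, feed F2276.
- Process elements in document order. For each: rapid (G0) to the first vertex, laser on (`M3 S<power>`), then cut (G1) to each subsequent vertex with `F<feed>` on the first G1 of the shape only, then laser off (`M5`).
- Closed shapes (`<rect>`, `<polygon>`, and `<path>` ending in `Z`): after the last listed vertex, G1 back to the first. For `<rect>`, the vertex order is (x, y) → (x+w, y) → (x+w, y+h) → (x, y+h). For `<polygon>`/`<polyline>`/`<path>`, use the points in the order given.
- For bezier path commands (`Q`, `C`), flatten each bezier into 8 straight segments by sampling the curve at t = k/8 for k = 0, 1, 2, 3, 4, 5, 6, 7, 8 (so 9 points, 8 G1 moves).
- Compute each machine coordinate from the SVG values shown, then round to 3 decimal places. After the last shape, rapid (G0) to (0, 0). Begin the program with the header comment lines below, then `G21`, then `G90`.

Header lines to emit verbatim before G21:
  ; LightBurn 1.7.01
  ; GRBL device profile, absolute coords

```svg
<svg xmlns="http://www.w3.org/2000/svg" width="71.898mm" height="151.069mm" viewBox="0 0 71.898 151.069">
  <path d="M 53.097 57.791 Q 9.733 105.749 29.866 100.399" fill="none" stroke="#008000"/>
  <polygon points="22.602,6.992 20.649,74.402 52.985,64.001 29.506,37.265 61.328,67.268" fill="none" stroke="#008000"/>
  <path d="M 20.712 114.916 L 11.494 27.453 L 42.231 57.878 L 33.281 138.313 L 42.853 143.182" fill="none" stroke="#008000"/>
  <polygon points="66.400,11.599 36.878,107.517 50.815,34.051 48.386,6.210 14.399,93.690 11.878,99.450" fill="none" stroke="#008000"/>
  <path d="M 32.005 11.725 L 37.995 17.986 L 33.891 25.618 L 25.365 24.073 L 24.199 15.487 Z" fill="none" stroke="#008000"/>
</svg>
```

Since the viewBox matches the mm dimensions, user units are millimetres directly. The only transform is the Y-flip y_m = 151.069 − y_svg.

Shape 1 is a quadratic bezier drawn with `<path>`. Its stroke #008000 means score at S446, F2276. After flipping Y the toolpath is (53.097,93.278) → (43.248,82.121) → (35.384,72.631) → (29.503,64.806) → (25.607,58.647) → (23.696,54.154) → (23.768,51.327) → (25.825,50.165) → (29.866,50.670).

Shape 2 is a closed polygon drawn with `<polygon>`. Its stroke #008000 means score at S446, F2276. After flipping Y the toolpath is (22.602,144.077) → (20.649,76.667) → (52.985,87.068) → (29.506,113.804) → (61.328,83.801) → (22.602,144.077), returning to the start.

Shape 3 is a open polyline drawn with `<path>`. Its stroke #008000 means score at S446, F2276. After flipping Y the toolpath is (20.712,36.153) → (11.494,123.616) → (42.231,93.191) → (33.281,12.756) → (42.853,7.887).

Shape 4 is a closed polygon drawn with `<polygon>`. Its stroke #008000 means score at S446, F2276. After flipping Y the toolpath is (66.400,139.470) → (36.878,43.552) → (50.815,117.018) → (48.386,144.859) → (14.399,57.379) → (11.878,51.619) → (66.400,139.470), returning to the start.

Shape 5 is a regular polygon drawn with `<path>`. Its stroke #008000 means score at S446, F2276. After flipping Y the toolpath is (32.005,139.344) → (37.995,133.083) → (33.891,125.451) → (25.365,126.996) → (24.199,135.582) → (32.005,139.344), returning to the start.

; LightBurn 1.7.01
; GRBL device profile, absolute coords
G21
G90
G0 X53.097 Y93.278
M3 S446
G1 X43.248 Y82.121 F2276
G1 X35.384 Y72.631
G1 X29.503 Y64.806
G1 X25.607 Y58.647
G1 X23.696 Y54.154
G1 X23.768 Y51.327
G1 X25.825 Y50.165
G1 X29.866 Y50.670
M5
G0 X22.602 Y144.077
M3 S446
G1 X20.649 Y76.667 F2276
G1 X52.985 Y87.068
G1 X29.506 Y113.804
G1 X61.328 Y83.801
G1 X22.602 Y144.077
M5
G0 X20.712 Y36.153
M3 S446
G1 X11.494 Y123.616 F2276
G1 X42.231 Y93.191
G1 X33.281 Y12.756
G1 X42.853 Y7.887
M5
G0 X66.400 Y139.470
M3 S446
G1 X36.878 Y43.552 F2276
G1 X50.815 Y117.018
G1 X48.386 Y144.859
G1 X14.399 Y57.379
G1 X11.878 Y51.619
G1 X66.400 Y139.470
M5
G0 X32.005 Y139.344
M3 S446
G1 X37.995 Y133.083 F2276
G1 X33.891 Y125.451
G1 X25.365 Y126.996
G1 X24.199 Y135.582
G1 X32.005 Y139.344
M5
G0 X0.000 Y0.000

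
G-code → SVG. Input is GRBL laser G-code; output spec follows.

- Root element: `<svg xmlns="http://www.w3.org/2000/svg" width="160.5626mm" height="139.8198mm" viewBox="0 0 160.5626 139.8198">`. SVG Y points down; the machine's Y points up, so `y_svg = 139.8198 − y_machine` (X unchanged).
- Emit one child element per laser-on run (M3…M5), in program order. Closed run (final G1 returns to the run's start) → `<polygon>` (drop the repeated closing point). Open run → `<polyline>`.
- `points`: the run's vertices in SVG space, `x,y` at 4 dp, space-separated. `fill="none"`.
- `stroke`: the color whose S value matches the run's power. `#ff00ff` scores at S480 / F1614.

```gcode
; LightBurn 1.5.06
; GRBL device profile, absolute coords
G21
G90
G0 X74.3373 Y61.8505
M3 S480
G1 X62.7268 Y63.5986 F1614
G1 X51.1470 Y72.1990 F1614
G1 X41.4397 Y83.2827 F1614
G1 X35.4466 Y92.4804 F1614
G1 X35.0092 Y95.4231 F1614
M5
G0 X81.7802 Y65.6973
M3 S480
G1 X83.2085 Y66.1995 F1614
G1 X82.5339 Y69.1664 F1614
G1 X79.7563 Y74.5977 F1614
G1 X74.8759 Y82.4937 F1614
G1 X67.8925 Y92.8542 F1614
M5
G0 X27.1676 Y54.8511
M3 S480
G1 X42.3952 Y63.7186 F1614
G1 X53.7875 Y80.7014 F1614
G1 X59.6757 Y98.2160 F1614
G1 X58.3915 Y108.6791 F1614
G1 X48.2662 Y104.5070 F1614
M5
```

<svg xmlns="http://www.w3.org/2000/svg" width="160.5626mm" height="139.8198mm" viewBox="0 0 160.5626 139.8198">
  <polyline points="74.3373,77.9693 62.7268,76.2212 51.1470,67.6208 41.4397,56.5371 35.4466,47.3394 35.0092,44.3967" fill="none" stroke="#ff00ff"/>
  <polyline points="81.7802,74.1225 83.2085,73.6203 82.5339,70.6534 79.7563,65.2221 74.8759,57.3261 67.8925,46.9656" fill="none" stroke="#ff00ff"/>
  <polyline points="27.1676,84.9687 42.3952,76.1012 53.7875,59.1184 59.6757,41.6038 58.3915,31.1407 48.2662,35.3128" fill="none" stroke="#ff00ff"/>
</svg>

y_svg = 139.8198 − y_m. Every run uses S480, so all elements get stroke `#ff00ff` (score).

[1] open run; points: 74.3373,77.9693 62.7268,76.2212 51.1470,67.6208 41.4397,56.5371 35.4466,47.3394 35.0092,44.3967

[2] open run; points: 81.7802,74.1225 83.2085,73.6203 82.5339,70.6534 79.7563,65.2221 74.8759,57.3261 67.8925,46.9656

[3] open run; points: 27.1676,84.9687 42.3952,76.1012 53.7875,59.1184 59.6757,41.6038 58.3915,31.1407 48.2662,35.3128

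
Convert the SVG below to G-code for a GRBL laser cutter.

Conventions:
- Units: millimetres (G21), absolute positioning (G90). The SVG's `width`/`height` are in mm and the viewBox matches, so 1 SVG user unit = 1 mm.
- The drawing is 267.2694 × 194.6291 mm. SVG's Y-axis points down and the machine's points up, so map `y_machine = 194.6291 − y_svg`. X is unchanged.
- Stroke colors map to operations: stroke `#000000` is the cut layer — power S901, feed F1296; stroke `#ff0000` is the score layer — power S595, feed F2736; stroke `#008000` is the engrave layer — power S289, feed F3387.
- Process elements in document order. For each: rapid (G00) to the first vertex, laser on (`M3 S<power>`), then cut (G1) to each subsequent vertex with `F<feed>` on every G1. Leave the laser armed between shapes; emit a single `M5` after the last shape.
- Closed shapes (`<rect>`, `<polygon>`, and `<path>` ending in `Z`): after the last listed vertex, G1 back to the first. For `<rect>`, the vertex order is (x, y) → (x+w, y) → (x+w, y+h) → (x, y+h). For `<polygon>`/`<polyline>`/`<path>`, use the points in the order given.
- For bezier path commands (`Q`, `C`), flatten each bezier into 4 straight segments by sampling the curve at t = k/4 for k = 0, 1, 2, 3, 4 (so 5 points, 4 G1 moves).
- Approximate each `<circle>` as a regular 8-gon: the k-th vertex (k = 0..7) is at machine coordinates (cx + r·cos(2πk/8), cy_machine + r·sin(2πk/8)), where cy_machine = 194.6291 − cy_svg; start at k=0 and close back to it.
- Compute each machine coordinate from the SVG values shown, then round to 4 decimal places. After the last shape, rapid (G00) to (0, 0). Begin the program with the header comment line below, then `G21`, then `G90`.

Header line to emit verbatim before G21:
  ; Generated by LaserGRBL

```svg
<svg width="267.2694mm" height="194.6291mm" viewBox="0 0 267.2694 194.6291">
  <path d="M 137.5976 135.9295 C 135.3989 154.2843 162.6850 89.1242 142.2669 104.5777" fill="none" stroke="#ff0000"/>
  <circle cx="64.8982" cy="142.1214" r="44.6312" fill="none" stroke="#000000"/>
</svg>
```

; Generated by LaserGRBL
G21
G90
G00 X137.5976 Y58.6996
M3 S595
G1 X140.2709 Y58.0280 F2736
G1 X146.7645 Y73.2875 F2736
G1 X149.8420 Y89.0910 F2736
G1 X142.2669 Y90.0514 F2736
G00 X109.5294 Y52.5077
M3 S901
G1 X96.4572 Y84.0667 F1296
G1 X64.8982 Y97.1389 F1296
G1 X33.3392 Y84.0667 F1296
G1 X20.2670 Y52.5077 F1296
G1 X33.3392 Y20.9487 F1296
G1 X64.8982 Y7.8765 F1296
G1 X96.4572 Y20.9487 F1296
G1 X109.5294 Y52.5077 F1296
M5
G00 X0.0000 Y0.0000

viewBox `0 0 267.2694 194.6291` with mm width/height → 1 unit = 1 mm. Flip: y_m = 194.6291 − y_svg.

**Shape 1** — `<path>` cubic bezier, stroke `#ff0000` → score (S595, F2736). Control points (SVG): P0=(137.5976,135.9295), P1=(135.3989,154.2843), P2=(162.6850,89.1242), P3=(142.2669,104.5777); sampled at t=k/4. Machine vertices: (137.5976,58.6996) → (140.2709,58.0280) → (146.7645,73.2875) → (149.8420,89.0910) → (142.2669,90.0514). Open path.

**Shape 2** — `<circle>` circle, stroke `#000000` → cut (S901, F1296). Machine vertices: (109.5294,52.5077) → (96.4572,84.0667) → (64.8982,97.1389) → (33.3392,84.0667) → (20.2670,52.5077) → (33.3392,20.9487) → (64.8982,7.8765) → (96.4572,20.9487) → (109.5294,52.5077). Closed: final G1 returns to the first vertex.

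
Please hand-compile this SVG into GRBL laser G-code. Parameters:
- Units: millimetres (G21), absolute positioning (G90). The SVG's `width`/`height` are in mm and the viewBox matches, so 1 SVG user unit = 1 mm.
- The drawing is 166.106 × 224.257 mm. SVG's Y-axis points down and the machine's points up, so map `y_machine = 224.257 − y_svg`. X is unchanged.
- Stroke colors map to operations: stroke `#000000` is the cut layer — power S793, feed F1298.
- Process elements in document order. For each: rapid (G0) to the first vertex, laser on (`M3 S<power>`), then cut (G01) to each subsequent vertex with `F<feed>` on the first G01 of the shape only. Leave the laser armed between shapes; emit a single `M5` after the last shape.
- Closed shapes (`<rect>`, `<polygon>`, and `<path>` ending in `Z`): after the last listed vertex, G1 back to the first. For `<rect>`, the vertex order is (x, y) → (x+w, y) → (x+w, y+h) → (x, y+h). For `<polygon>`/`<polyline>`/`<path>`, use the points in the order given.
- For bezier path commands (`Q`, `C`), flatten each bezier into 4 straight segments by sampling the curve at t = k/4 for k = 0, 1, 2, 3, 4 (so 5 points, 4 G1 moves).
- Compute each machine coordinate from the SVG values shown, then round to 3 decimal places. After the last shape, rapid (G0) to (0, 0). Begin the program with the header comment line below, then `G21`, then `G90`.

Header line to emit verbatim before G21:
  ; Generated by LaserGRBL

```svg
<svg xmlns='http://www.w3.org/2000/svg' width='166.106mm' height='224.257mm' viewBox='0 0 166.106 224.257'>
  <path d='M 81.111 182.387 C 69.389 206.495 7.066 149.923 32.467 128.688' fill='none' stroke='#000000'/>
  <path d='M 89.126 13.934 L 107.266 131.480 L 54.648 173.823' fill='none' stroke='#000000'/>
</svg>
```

viewBox `0 0 166.106 224.257` with mm width/height → 1 unit = 1 mm. Flip: y_m = 224.257 − y_svg.

**Shape 1** — `<path>` cubic bezier, stroke `#000000` → cut (S793, F1298). Control points (SVG): P0=(81.111,182.387), P1=(69.389,206.495), P2=(7.066,149.923), P3=(32.467,128.688); sampled at t=k/4. Machine vertices: (81.111,41.870) → (64.993,37.104) → (42.868,51.716) → (27.703,74.830) → (32.467,95.569). Open path.

**Shape 2** — `<path>` open polyline, stroke `#000000` → cut (S793, F1298). Machine vertices: (89.126,210.323) → (107.266,92.777) → (54.648,50.434). Open path.

; Generated by LaserGRBL
G21
G90
G0 X81.111 Y41.870
M3 S793
G01 X64.993 Y37.104 F1298
G01 X42.868 Y51.716
G01 X27.703 Y74.830
G01 X32.467 Y95.569
G0 X89.126 Y210.323
M3 S793
G01 X107.266 Y92.777 F1298
G01 X54.648 Y50.434
M5
G0 X0.000 Y0.000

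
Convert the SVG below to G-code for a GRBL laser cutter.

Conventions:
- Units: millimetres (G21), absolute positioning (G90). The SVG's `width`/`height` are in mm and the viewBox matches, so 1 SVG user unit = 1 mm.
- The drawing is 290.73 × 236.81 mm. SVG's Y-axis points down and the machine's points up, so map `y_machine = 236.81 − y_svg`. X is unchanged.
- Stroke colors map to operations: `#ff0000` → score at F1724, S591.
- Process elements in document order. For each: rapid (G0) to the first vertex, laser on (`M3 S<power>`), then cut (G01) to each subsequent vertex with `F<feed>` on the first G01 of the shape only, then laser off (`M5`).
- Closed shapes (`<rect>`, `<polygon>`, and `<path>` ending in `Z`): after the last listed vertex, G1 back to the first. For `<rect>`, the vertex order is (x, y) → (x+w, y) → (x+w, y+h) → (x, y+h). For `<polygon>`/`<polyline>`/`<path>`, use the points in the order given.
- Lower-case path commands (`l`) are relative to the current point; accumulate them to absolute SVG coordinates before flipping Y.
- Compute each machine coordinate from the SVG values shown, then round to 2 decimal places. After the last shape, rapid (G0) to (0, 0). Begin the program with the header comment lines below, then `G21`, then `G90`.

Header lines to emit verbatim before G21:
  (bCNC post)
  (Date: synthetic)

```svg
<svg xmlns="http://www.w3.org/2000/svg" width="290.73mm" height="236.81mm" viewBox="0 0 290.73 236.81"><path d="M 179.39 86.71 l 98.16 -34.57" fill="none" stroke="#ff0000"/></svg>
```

1 u = 1 mm; y_m = 236.81 − y.

[1] `<path>` line segment, #ff0000→score S591 F1724: (179.39,150.10) → (277.55,184.67)

(bCNC post)
(Date: synthetic)
G21
G90
G0 X179.39 Y150.10
M3 S591
G01 X277.55 Y184.67 F1724
M5
G0 X0.00 Y0.00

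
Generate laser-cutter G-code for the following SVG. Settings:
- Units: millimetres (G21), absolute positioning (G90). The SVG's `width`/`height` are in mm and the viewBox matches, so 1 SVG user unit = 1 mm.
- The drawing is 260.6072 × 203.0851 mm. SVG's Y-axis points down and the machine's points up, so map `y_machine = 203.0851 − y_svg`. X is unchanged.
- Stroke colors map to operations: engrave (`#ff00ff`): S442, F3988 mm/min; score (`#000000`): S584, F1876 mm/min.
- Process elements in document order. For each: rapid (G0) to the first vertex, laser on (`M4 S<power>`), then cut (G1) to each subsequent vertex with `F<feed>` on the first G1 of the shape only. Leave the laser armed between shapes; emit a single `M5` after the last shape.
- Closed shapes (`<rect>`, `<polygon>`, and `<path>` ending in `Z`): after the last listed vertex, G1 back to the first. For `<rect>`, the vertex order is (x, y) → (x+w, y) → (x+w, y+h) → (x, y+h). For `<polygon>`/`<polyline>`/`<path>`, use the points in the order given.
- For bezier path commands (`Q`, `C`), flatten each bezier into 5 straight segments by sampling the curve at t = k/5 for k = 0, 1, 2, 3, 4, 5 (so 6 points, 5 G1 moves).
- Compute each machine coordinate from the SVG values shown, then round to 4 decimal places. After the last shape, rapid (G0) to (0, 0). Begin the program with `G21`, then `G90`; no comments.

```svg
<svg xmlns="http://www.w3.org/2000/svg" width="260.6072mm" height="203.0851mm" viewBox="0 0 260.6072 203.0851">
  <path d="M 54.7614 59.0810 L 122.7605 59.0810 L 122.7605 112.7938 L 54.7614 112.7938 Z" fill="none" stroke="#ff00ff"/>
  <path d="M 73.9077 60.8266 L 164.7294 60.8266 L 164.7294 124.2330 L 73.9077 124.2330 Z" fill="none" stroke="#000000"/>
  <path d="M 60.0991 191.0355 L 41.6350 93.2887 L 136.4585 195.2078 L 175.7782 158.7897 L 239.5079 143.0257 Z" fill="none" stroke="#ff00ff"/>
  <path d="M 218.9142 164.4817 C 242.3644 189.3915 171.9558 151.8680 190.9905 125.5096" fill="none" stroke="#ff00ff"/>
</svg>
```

G21
G90
G0 X54.7614 Y144.0041
M4 S442
G1 X122.7605 Y144.0041 F3988
G1 X122.7605 Y90.2913
G1 X54.7614 Y90.2913
G1 X54.7614 Y144.0041
G0 X73.9077 Y142.2585
M4 S584
G1 X164.7294 Y142.2585 F1876
G1 X164.7294 Y78.8521
G1 X73.9077 Y78.8521
G1 X73.9077 Y142.2585
G0 X60.0991 Y12.0496
M4 S442
G1 X41.6350 Y109.7964 F3988
G1 X136.4585 Y7.8773
G1 X175.7782 Y44.2954
G1 X239.5079 Y60.0594
G1 X60.0991 Y12.0496
G0 X218.9142 Y38.6034
M4 S442
G1 X223.1877 Y30.5607 F3988
G1 X213.7336 Y33.9693
G1 X199.3503 Y45.2965
G1 X188.8365 Y61.0094
G1 X190.9905 Y77.5755
M5
G0 X0.0000 Y0.0000

1 u = 1 mm; y_m = 203.0851 − y.

[1] `<path>` rectangle, #ff00ff→engrave S442 F3988: (54.7614,144.0041) → (122.7605,144.0041) → (122.7605,90.2913) → (54.7614,90.2913) → (54.7614,144.0041) (closed)

[2] `<path>` rectangle, #000000→score S584 F1876: (73.9077,142.2585) → (164.7294,142.2585) → (164.7294,78.8521) → (73.9077,78.8521) → (73.9077,142.2585) (closed)

[3] `<path>` closed polygon, #ff00ff→engrave S442 F3988: (60.0991,12.0496) → (41.6350,109.7964) → (136.4585,7.8773) → (175.7782,44.2954) → (239.5079,60.0594) → (60.0991,12.0496) (closed)

[4] `<path>` cubic bezier, #ff00ff→engrave S442 F3988: (218.9142,38.6034) → (223.1877,30.5607) → (213.7336,33.9693) → (199.3503,45.2965) → (188.8365,61.0094) → (190.9905,77.5755)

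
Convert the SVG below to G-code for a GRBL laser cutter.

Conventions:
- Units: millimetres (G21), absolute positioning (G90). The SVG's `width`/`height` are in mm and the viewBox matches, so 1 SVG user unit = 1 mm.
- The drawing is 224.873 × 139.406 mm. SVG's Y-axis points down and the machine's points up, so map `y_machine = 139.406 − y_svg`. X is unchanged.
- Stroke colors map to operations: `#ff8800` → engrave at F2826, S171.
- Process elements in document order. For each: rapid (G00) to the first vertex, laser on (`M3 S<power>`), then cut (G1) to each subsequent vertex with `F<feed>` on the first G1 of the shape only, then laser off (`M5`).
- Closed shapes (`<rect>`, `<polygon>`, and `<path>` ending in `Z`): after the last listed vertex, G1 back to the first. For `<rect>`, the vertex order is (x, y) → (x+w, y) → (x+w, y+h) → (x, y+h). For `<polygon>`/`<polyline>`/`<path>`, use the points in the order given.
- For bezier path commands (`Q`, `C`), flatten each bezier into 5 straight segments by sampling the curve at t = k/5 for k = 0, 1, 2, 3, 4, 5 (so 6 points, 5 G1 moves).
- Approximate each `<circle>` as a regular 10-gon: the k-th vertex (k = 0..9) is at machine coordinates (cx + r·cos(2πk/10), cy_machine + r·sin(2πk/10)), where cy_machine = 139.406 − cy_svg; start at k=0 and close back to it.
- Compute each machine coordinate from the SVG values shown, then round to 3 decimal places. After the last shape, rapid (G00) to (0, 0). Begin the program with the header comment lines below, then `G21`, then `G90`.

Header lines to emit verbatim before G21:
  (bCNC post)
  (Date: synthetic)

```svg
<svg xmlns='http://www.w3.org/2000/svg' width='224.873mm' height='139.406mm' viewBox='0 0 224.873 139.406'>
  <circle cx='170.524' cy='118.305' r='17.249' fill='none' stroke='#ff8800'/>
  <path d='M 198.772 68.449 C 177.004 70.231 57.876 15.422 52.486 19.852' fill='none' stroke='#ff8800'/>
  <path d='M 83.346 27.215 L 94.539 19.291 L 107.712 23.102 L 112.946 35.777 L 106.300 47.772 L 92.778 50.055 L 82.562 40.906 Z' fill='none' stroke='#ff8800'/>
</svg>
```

1 u = 1 mm; y_m = 139.406 − y.

[1] `<circle>` circle, #ff8800→engrave S171 F2826: (187.773,21.101) → (184.479,31.240) → (175.854,37.506) → (165.194,37.506) → (156.569,31.240) → (153.275,21.101) → (156.569,10.962) → (165.194,4.696) → (175.854,4.696) → (184.479,10.962) → (187.773,21.101) (closed)

[2] `<path>` cubic bezier, #ff8800→engrave S171 F2826: (198.772,70.957) → (175.717,75.752) → (139.428,88.569) → (100.038,103.848) → (67.680,116.030) → (52.486,119.554)

[3] `<path>` regular polygon, #ff8800→engrave S171 F2826: (83.346,112.191) → (94.539,120.115) → (107.712,116.304) → (112.946,103.629) → (106.300,91.634) → (92.778,89.351) → (82.562,98.500) → (83.346,112.191) (closed)

(bCNC post)
(Date: synthetic)
G21
G90
G00 X187.773 Y21.101
M3 S171
G1 X184.479 Y31.240 F2826
G1 X175.854 Y37.506
G1 X165.194 Y37.506
G1 X156.569 Y31.240
G1 X153.275 Y21.101
G1 X156.569 Y10.962
G1 X165.194 Y4.696
G1 X175.854 Y4.696
G1 X184.479 Y10.962
G1 X187.773 Y21.101
M5
G00 X198.772 Y70.957
M3 S171
G1 X175.717 Y75.752 F2826
G1 X139.428 Y88.569
G1 X100.038 Y103.848
G1 X67.680 Y116.030
G1 X52.486 Y119.554
M5
G00 X83.346 Y112.191
M3 S171
G1 X94.539 Y120.115 F2826
G1 X107.712 Y116.304
G1 X112.946 Y103.629
G1 X106.300 Y91.634
G1 X92.778 Y89.351
G1 X82.562 Y98.500
G1 X83.346 Y112.191
M5
G00 X0.000 Y0.000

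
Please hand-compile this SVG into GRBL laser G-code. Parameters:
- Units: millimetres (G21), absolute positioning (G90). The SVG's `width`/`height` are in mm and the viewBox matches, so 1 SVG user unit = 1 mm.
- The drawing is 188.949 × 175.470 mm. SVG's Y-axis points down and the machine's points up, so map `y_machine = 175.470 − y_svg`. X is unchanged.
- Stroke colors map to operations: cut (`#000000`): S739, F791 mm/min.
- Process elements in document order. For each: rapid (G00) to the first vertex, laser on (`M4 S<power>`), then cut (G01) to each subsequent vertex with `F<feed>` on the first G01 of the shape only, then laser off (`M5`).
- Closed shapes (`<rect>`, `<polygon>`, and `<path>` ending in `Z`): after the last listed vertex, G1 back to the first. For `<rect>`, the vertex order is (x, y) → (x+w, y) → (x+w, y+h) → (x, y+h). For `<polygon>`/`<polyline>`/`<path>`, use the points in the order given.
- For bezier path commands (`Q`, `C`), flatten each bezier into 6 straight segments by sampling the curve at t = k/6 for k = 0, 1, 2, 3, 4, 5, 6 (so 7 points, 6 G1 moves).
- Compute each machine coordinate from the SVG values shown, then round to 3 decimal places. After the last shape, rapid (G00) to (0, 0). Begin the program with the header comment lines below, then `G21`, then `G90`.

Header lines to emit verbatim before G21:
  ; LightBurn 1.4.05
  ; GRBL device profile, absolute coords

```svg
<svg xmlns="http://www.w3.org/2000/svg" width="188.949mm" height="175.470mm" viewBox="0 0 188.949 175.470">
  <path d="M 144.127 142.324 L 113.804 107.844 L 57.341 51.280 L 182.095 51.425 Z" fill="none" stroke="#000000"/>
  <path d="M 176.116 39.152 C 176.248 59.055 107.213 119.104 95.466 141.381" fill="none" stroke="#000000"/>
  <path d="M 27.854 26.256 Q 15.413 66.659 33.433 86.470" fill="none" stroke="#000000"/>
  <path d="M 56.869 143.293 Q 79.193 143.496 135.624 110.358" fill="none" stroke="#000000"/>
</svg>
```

; LightBurn 1.4.05
; GRBL device profile, absolute coords
G21
G90
G00 X144.127 Y33.146
M4 S739
G01 X113.804 Y67.626 F791
G01 X57.341 Y124.190
G01 X182.095 Y124.045
G01 X144.127 Y33.146
M5
G00 X176.116 Y136.318
M4 S739
G01 X171.004 Y123.382 F791
G01 X157.876 Y105.919
G01 X140.246 Y86.094
G01 X121.625 Y66.071
G01 X105.528 Y48.014
G01 X95.466 Y34.089
M5
G00 X27.854 Y149.214
M4 S739
G01 X24.553 Y136.318 F791
G01 X22.945 Y124.567
G01 X23.028 Y113.959
G01 X24.804 Y104.495
G01 X28.272 Y96.176
G01 X33.433 Y89.000
M5
G00 X56.869 Y32.177
M4 S739
G01 X65.258 Y33.035 F791
G01 X75.541 Y35.746
G01 X87.720 Y40.309
G01 X101.793 Y46.725
G01 X117.761 Y54.992
G01 X135.624 Y65.112
M5
G00 X0.000 Y0.000

1 u = 1 mm; y_m = 175.470 − y.

[1] `<path>` closed polygon, #000000→cut S739 F791: (144.127,33.146) → (113.804,67.626) → (57.341,124.190) → (182.095,124.045) → (144.127,33.146) (closed)

[2] `<path>` cubic bezier, #000000→cut S739 F791: (176.116,136.318) → (171.004,123.382) → (157.876,105.919) → (140.246,86.094) → (121.625,66.071) → (105.528,48.014) → (95.466,34.089)

[3] `<path>` quadratic bezier, #000000→cut S739 F791: (27.854,149.214) → (24.553,136.318) → (22.945,124.567) → (23.028,113.959) → (24.804,104.495) → (28.272,96.176) → (33.433,89.000)

[4] `<path>` quadratic bezier, #000000→cut S739 F791: (56.869,32.177) → (65.258,33.035) → (75.541,35.746) → (87.720,40.309) → (101.793,46.725) → (117.761,54.992) → (135.624,65.112)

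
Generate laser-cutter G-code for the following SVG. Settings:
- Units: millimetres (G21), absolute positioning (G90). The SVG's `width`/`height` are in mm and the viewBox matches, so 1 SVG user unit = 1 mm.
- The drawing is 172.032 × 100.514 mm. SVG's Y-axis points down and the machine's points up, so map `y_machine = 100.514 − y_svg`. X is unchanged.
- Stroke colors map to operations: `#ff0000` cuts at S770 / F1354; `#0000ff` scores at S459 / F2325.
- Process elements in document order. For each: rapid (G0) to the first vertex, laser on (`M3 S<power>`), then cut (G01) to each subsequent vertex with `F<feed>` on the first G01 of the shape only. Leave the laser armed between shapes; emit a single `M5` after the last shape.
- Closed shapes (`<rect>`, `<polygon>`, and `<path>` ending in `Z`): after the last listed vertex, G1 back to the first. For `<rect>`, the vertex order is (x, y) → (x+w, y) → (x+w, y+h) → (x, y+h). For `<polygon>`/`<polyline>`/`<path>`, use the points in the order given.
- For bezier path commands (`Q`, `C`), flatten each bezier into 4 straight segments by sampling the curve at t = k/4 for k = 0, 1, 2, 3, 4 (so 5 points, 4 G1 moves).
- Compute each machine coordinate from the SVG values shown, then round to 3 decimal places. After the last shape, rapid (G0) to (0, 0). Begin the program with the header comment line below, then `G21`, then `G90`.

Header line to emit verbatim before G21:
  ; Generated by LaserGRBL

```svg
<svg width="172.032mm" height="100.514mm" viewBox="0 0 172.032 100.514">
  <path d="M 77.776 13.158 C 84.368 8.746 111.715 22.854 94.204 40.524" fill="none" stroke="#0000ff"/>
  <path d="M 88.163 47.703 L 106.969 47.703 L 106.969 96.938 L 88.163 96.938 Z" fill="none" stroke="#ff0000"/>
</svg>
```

1 u = 1 mm; y_m = 100.514 − y.

[1] `<path>` cubic bezier, #0000ff→score S459 F2325: (77.776,87.356) → (85.586,87.426) → (95.029,81.954) → (99.952,72.341) → (94.204,59.990)

[2] `<path>` rectangle, #ff0000→cut S770 F1354: (88.163,52.811) → (106.969,52.811) → (106.969,3.576) → (88.163,3.576) → (88.163,52.811) (closed)

; Generated by LaserGRBL
G21
G90
G0 X77.776 Y87.356
M3 S459
G01 X85.586 Y87.426 F2325
G01 X95.029 Y81.954
G01 X99.952 Y72.341
G01 X94.204 Y59.990
G0 X88.163 Y52.811
M3 S770
G01 X106.969 Y52.811 F1354
G01 X106.969 Y3.576
G01 X88.163 Y3.576
G01 X88.163 Y52.811
M5
G0 X0.000 Y0.000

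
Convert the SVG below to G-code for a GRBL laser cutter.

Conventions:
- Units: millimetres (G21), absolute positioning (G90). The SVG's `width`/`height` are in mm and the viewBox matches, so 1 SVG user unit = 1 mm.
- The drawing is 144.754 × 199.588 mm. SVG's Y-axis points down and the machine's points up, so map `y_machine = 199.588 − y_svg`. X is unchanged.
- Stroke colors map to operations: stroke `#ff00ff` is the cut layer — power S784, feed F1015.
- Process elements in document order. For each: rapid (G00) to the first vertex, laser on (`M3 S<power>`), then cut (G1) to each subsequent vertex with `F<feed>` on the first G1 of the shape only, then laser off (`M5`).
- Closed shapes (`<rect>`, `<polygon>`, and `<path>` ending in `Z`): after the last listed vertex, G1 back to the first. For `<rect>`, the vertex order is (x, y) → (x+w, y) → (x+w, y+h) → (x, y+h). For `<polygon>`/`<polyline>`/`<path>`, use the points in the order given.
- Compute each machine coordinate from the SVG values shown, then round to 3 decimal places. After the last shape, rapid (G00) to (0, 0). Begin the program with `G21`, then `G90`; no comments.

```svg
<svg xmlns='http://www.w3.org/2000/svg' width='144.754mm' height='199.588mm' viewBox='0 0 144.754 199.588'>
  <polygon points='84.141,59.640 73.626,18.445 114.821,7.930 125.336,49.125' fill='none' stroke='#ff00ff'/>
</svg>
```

Since the viewBox matches the mm dimensions, user units are millimetres directly. The only transform is the Y-flip y_m = 199.588 − y_svg.

Shape 1 is a regular polygon drawn with `<polygon>`. Its stroke #ff00ff means cut at S784, F1015. After flipping Y the toolpath is (84.141,139.948) → (73.626,181.143) → (114.821,191.658) → (125.336,150.463) → (84.141,139.948), returning to the start.

G21
G90
G00 X84.141 Y139.948
M3 S784
G1 X73.626 Y181.143 F1015
G1 X114.821 Y191.658
G1 X125.336 Y150.463
G1 X84.141 Y139.948
M5
G00 X0.000 Y0.000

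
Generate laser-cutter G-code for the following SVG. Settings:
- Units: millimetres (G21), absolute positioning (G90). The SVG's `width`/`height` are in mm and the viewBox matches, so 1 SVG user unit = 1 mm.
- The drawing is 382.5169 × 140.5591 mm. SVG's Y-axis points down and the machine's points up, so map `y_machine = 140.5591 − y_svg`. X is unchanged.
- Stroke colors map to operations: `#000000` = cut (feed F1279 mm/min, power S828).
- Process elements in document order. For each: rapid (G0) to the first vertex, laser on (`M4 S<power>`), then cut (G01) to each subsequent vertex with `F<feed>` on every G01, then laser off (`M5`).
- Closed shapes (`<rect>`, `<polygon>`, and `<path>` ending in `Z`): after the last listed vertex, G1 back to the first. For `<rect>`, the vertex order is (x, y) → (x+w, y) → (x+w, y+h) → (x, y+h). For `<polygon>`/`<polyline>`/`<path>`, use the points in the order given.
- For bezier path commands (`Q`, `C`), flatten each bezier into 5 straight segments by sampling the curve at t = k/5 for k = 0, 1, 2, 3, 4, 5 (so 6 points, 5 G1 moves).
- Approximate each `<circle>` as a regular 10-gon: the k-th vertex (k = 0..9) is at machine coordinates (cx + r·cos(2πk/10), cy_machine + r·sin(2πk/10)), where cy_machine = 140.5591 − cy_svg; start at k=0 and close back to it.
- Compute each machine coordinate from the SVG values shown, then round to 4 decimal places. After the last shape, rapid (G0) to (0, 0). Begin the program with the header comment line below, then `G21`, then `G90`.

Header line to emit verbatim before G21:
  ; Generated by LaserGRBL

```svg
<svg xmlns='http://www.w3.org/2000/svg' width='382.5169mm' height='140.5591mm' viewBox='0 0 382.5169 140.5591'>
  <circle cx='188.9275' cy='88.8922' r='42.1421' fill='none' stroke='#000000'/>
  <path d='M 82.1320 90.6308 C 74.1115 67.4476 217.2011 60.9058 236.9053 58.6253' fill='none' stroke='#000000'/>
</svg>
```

; Generated by LaserGRBL
G21
G90
G0 X231.0696 Y51.6669
M4 S828
G01 X223.0212 Y76.4374 F1279
G01 X201.9501 Y91.7464 F1279
G01 X175.9049 Y91.7464 F1279
G01 X154.8338 Y76.4374 F1279
G01 X146.7854 Y51.6669 F1279
G01 X154.8338 Y26.8964 F1279
G01 X175.9049 Y11.5874 F1279
G01 X201.9501 Y11.5874 F1279
G01 X223.0212 Y26.8964 F1279
G01 X231.0696 Y51.6669 F1279
M5
G0 X82.1320 Y49.9283
M4 S828
G01 X93.2569 Y61.9403 F1279
G01 X127.4725 Y70.5526 F1279
G01 X171.6030 Y76.3594 F1279
G01 X212.4725 Y79.9551 F1279
G01 X236.9053 Y81.9338 F1279
M5
G0 X0.0000 Y0.0000

Since the viewBox matches the mm dimensions, user units are millimetres directly. The only transform is the Y-flip y_m = 140.5591 − y_svg.

Shape 1 is a circle drawn with `<circle>`. Its stroke #000000 means cut at S828, F1279. After flipping Y the toolpath is (231.0696,51.6669) → (223.0212,76.4374) → (201.9501,91.7464) → (175.9049,91.7464) → (154.8338,76.4374) → (146.7854,51.6669) → (154.8338,26.8964) → (175.9049,11.5874) → (201.9501,11.5874) → (223.0212,26.8964) → (231.0696,51.6669), returning to the start.

Shape 2 is a cubic bezier drawn with `<path>`. Its stroke #000000 means cut at S828, F1279. After flipping Y the toolpath is (82.1320,49.9283) → (93.2569,61.9403) → (127.4725,70.5526) → (171.6030,76.3594) → (212.4725,79.9551) → (236.9053,81.9338).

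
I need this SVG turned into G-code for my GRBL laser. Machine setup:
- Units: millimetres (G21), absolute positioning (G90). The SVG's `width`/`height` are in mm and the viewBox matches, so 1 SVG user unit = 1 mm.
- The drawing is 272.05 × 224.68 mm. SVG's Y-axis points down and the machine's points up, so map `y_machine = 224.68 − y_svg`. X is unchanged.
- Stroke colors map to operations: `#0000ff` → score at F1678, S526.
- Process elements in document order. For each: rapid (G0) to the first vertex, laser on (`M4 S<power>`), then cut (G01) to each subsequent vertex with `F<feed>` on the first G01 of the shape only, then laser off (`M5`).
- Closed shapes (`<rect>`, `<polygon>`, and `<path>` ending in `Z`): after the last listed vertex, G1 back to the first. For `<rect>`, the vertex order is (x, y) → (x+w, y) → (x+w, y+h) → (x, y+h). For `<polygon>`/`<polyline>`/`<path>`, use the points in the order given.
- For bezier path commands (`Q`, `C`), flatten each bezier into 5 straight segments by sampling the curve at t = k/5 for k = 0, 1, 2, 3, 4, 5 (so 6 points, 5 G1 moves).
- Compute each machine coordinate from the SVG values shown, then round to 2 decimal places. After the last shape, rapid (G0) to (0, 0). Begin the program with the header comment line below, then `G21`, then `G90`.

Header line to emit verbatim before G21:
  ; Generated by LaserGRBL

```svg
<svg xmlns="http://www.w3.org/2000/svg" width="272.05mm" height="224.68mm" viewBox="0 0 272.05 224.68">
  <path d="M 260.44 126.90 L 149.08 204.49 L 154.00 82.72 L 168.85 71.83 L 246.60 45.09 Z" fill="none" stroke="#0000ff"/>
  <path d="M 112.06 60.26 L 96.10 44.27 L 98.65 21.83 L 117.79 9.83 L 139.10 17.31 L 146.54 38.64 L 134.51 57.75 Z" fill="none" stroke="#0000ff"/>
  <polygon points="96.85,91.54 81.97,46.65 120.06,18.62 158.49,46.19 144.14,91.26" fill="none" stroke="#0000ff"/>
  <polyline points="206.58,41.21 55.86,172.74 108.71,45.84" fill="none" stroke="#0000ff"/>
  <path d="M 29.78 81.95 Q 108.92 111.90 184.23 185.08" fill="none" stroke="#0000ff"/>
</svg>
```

Since the viewBox matches the mm dimensions, user units are millimetres directly. The only transform is the Y-flip y_m = 224.68 − y_svg.

Shape 1 is a closed polygon drawn with `<path>`. Its stroke #0000ff means score at S526, F1678. After flipping Y the toolpath is (260.44,97.78) → (149.08,20.19) → (154.00,141.96) → (168.85,152.85) → (246.60,179.59) → (260.44,97.78), returning to the start.

Shape 2 is a regular polygon drawn with `<path>`. Its stroke #0000ff means score at S526, F1678. After flipping Y the toolpath is (112.06,164.42) → (96.10,180.41) → (98.65,202.85) → (117.79,214.85) → (139.10,207.37) → (146.54,186.04) → (134.51,166.93) → (112.06,164.42), returning to the start.

Shape 3 is a regular polygon drawn with `<polygon>`. Its stroke #0000ff means score at S526, F1678. After flipping Y the toolpath is (96.85,133.14) → (81.97,178.03) → (120.06,206.06) → (158.49,178.49) → (144.14,133.42) → (96.85,133.14), returning to the start.

Shape 4 is a open polyline drawn with `<polyline>`. Its stroke #0000ff means score at S526, F1678. After flipping Y the toolpath is (206.58,183.47) → (55.86,51.94) → (108.71,178.84).

Shape 5 is a quadratic bezier drawn with `<path>`. Its stroke #0000ff means score at S526, F1678. After flipping Y the toolpath is (29.78,142.73) → (61.28,129.02) → (92.48,111.85) → (123.37,91.23) → (153.95,67.14) → (184.23,39.60).

; Generated by LaserGRBL
G21
G90
G0 X260.44 Y97.78
M4 S526
G01 X149.08 Y20.19 F1678
G01 X154.00 Y141.96
G01 X168.85 Y152.85
G01 X246.60 Y179.59
G01 X260.44 Y97.78
M5
G0 X112.06 Y164.42
M4 S526
G01 X96.10 Y180.41 F1678
G01 X98.65 Y202.85
G01 X117.79 Y214.85
G01 X139.10 Y207.37
G01 X146.54 Y186.04
G01 X134.51 Y166.93
G01 X112.06 Y164.42
M5
G0 X96.85 Y133.14
M4 S526
G01 X81.97 Y178.03 F1678
G01 X120.06 Y206.06
G01 X158.49 Y178.49
G01 X144.14 Y133.42
G01 X96.85 Y133.14
M5
G0 X206.58 Y183.47
M4 S526
G01 X55.86 Y51.94 F1678
G01 X108.71 Y178.84
M5
G0 X29.78 Y142.73
M4 S526
G01 X61.28 Y129.02 F1678
G01 X92.48 Y111.85
G01 X123.37 Y91.23
G01 X153.95 Y67.14
G01 X184.23 Y39.60
M5
G0 X0.00 Y0.00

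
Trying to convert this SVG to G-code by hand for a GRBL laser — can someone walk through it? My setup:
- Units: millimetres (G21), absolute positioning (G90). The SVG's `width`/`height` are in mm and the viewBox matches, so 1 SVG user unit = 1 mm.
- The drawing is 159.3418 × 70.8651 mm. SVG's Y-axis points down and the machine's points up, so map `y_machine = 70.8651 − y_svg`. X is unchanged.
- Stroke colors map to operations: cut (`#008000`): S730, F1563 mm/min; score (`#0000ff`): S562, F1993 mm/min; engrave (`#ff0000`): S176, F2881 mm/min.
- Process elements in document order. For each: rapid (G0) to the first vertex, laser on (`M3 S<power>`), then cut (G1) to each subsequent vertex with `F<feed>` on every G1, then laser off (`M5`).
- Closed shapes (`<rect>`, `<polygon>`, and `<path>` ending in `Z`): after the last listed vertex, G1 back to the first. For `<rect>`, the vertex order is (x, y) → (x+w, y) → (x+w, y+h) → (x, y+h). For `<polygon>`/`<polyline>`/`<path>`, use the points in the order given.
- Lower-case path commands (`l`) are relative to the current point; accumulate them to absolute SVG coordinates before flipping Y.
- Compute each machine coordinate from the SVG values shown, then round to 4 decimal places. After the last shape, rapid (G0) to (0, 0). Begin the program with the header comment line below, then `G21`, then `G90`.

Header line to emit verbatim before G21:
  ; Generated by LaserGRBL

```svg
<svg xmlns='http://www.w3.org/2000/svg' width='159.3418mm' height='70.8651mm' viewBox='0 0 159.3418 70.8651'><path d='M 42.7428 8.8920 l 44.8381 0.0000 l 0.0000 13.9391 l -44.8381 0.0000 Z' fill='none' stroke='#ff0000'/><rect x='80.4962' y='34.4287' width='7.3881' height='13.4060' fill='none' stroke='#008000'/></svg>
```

; Generated by LaserGRBL
G21
G90
G0 X42.7428 Y61.9731
M3 S176
G1 X87.5809 Y61.9731 F2881
G1 X87.5809 Y48.0340 F2881
G1 X42.7428 Y48.0340 F2881
G1 X42.7428 Y61.9731 F2881
M5
G0 X80.4962 Y36.4364
M3 S730
G1 X87.8843 Y36.4364 F1563
G1 X87.8843 Y23.0304 F1563
G1 X80.4962 Y23.0304 F1563
G1 X80.4962 Y36.4364 F1563
M5
G0 X0.0000 Y0.0000

Since the viewBox matches the mm dimensions, user units are millimetres directly. The only transform is the Y-flip y_m = 70.8651 − y_svg.

Shape 1 is a rectangle drawn with `<path>`. Its stroke #ff0000 means engrave at S176, F2881. After flipping Y the toolpath is (42.7428,61.9731) → (87.5809,61.9731) → (87.5809,48.0340) → (42.7428,48.0340) → (42.7428,61.9731), returning to the start.

Shape 2 is a rectangle drawn with `<rect>`. Its stroke #008000 means cut at S730, F1563. After flipping Y the toolpath is (80.4962,36.4364) → (87.8843,36.4364) → (87.8843,23.0304) → (80.4962,23.0304) → (80.4962,36.4364), returning to the start.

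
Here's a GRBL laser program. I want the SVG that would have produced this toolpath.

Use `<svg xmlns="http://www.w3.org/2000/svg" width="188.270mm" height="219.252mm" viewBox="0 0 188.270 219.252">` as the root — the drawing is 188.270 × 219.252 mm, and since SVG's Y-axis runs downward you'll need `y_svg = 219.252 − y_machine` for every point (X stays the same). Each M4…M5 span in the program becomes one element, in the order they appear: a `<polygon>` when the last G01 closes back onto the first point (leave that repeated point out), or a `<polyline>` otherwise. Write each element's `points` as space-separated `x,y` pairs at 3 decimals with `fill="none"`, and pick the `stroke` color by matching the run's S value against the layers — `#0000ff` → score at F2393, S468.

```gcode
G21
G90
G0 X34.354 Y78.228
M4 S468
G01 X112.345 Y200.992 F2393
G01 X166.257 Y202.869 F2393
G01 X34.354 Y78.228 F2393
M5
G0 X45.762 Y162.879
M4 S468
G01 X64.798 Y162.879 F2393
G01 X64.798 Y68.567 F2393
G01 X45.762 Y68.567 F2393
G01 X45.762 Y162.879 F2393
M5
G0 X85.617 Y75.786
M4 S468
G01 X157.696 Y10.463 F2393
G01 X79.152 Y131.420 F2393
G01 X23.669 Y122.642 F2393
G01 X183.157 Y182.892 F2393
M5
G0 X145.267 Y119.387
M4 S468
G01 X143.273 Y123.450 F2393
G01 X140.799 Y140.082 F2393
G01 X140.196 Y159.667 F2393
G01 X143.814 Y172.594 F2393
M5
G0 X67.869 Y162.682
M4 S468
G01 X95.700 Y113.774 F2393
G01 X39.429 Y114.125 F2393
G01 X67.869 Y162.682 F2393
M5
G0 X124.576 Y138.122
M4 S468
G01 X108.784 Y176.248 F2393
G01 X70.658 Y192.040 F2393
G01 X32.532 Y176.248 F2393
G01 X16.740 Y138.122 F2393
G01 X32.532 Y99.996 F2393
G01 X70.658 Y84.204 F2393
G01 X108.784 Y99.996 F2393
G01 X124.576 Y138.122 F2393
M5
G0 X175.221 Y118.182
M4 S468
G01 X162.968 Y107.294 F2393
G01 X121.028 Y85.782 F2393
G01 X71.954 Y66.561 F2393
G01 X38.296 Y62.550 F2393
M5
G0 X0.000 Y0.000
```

Each laser-on run becomes one SVG element. Flip Y back into SVG space with y_svg = 219.252 − y_machine. Every run uses S468, so all elements get stroke `#0000ff` (score).

Run 1: The run returns to its start, so emit a `<polygon>` with points (Y-flipped): 34.354,141.024 112.345,18.260 166.257,16.383.

Run 2: The run returns to its start, so emit a `<polygon>` with points (Y-flipped): 45.762,56.373 64.798,56.373 64.798,150.685 45.762,150.685.

Run 3: The run is open, so emit a `<polyline>` with points (Y-flipped): 85.617,143.466 157.696,208.789 79.152,87.832 23.669,96.610 183.157,36.360.

Run 4: The run is open, so emit a `<polyline>` with points (Y-flipped): 145.267,99.865 143.273,95.802 140.799,79.170 140.196,59.585 143.814,46.658.

Run 5: The run returns to its start, so emit a `<polygon>` with points (Y-flipped): 67.869,56.570 95.700,105.478 39.429,105.127.

Run 6: The run returns to its start, so emit a `<polygon>` with points (Y-flipped): 124.576,81.130 108.784,43.004 70.658,27.212 32.532,43.004 16.740,81.130 32.532,119.256 70.658,135.048 108.784,119.256.

Run 7: The run is open, so emit a `<polyline>` with points (Y-flipped): 175.221,101.070 162.968,111.958 121.028,133.470 71.954,152.691 38.296,156.702.

<svg xmlns="http://www.w3.org/2000/svg" width="188.270mm" height="219.252mm" viewBox="0 0 188.270 219.252">
  <polygon points="34.354,141.024 112.345,18.260 166.257,16.383" fill="none" stroke="#0000ff"/>
  <polygon points="45.762,56.373 64.798,56.373 64.798,150.685 45.762,150.685" fill="none" stroke="#0000ff"/>
  <polyline points="85.617,143.466 157.696,208.789 79.152,87.832 23.669,96.610 183.157,36.360" fill="none" stroke="#0000ff"/>
  <polyline points="145.267,99.865 143.273,95.802 140.799,79.170 140.196,59.585 143.814,46.658" fill="none" stroke="#0000ff"/>
  <polygon points="67.869,56.570 95.700,105.478 39.429,105.127" fill="none" stroke="#0000ff"/>
  <polygon points="124.576,81.130 108.784,43.004 70.658,27.212 32.532,43.004 16.740,81.130 32.532,119.256 70.658,135.048 108.784,119.256" fill="none" stroke="#0000ff"/>
  <polyline points="175.221,101.070 162.968,111.958 121.028,133.470 71.954,152.691 38.296,156.702" fill="none" stroke="#0000ff"/>
</svg>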